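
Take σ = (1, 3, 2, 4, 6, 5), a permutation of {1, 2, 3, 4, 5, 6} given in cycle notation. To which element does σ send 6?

Within (1, 3, 2, 4, 6, 5), 6 ↦ 5.

5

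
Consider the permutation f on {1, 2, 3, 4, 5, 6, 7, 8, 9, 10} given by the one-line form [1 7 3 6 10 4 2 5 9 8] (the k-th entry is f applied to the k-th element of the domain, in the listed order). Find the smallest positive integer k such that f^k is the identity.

The disjoint-cycle form of f has cycle lengths 3, 2, 2, 1, 1, 1.
The order of f is the least common multiple of its cycle lengths: lcm(3, 2, 2) = 6.

6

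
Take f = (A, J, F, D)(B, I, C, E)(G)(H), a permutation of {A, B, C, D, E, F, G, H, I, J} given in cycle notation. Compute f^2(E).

I

E lies in the 4-cycle (B, I, C, E).
Stepping 2 places around the cycle: E → B → I.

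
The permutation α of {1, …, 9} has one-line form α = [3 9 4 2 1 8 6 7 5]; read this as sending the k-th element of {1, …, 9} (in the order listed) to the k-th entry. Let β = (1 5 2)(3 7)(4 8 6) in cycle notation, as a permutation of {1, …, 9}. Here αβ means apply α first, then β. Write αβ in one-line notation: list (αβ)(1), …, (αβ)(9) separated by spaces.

For each element, apply α then β: 1 → 3 → 7; 2 → 9 → 9; 3 → 4 → 8; 4 → 2 → 1; 5 → 1 → 5; 6 → 8 → 6; 7 → 6 → 4; 8 → 7 → 3; 9 → 5 → 2.
Collecting the images, αβ = [7 9 8 1 5 6 4 3 2].

7 9 8 1 5 6 4 3 2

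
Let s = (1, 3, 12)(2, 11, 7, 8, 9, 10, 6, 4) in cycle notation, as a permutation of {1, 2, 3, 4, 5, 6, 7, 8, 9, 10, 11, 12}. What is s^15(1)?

1 lies in the 3-cycle (1, 3, 12).
On a 3-cycle, s^3 is the identity, so s^15 = s^0 there (15 ≡ 0 mod 3).
So s^15(1) = 1.

1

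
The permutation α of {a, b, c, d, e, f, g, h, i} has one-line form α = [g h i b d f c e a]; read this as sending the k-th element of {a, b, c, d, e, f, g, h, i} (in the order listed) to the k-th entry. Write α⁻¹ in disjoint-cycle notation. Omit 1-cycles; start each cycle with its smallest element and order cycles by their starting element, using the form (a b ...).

The cycle decomposition of α is (a g c i)(b h e d).
The inverse reverses every cycle; in canonical form, α⁻¹ = (a i c g)(b d e h).

(a i c g)(b d e h)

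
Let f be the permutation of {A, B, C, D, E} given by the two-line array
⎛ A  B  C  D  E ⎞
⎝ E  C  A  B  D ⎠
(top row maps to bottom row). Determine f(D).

The entry below D in the array is B, so f(D) = B.

B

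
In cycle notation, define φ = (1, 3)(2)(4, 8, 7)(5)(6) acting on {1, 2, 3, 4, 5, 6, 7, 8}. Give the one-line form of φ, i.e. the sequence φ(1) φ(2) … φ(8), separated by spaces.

3 2 1 8 5 6 4 7

Reading each image from the cycles: 1→3, 2→2, 3→1, 4→8, 5→5, 6→6, 7→4, 8→7.
Listing these in domain order gives 3 2 1 8 5 6 4 7.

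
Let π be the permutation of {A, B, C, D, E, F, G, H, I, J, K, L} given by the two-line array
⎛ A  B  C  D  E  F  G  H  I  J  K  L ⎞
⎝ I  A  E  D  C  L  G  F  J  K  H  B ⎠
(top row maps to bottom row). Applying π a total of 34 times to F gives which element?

Tracing F → L → … returns to F after 8 steps, so F lies in an 8-cycle (A I J K H F L B).
On an 8-cycle, π^8 is the identity, so π^34 = π^2 there (34 ≡ 2 mod 8).
Advancing 2 steps from F: F → L → B.

B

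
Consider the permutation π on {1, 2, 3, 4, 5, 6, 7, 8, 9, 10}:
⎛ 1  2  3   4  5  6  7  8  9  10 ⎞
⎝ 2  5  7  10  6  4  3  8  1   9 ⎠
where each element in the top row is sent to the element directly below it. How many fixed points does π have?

The fixed points (elements with π(x) = x) are {8}, so there is 1.

1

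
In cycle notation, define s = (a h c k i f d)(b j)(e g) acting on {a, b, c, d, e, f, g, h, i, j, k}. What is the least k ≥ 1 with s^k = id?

14

The disjoint cycles have lengths 7, 2, 2.
The order of s is the least common multiple of its cycle lengths: lcm(7, 2, 2) = 14.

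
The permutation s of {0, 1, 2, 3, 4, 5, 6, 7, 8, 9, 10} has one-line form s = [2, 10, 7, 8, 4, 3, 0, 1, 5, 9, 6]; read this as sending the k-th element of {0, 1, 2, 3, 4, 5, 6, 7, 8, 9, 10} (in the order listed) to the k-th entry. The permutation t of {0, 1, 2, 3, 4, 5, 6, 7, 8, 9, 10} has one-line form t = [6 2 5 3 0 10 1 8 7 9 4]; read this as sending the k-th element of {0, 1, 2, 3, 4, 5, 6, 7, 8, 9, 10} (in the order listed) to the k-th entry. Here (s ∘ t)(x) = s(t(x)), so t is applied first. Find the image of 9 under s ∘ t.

9

(s ∘ t)(9) = s(t(9)). t(9) = 9, then s(9) = 9. So (s ∘ t)(9) = 9.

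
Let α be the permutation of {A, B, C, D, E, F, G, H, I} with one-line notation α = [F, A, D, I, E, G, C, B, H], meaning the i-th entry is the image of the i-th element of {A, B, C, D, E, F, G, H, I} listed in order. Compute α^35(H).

F

Tracing H → B → … returns to H after 8 steps, so H lies in an 8-cycle (A F G C D I H B).
On an 8-cycle, α^8 is the identity, so α^35 = α^3 there (35 ≡ 3 mod 8).
Advancing 3 steps from H: H → B → A → F.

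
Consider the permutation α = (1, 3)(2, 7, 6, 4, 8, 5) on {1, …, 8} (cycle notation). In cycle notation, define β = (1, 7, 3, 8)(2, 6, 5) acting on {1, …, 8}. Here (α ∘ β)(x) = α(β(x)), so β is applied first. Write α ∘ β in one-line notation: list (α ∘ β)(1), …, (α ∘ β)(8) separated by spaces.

6 4 5 8 7 2 1 3

(α ∘ β)(x) = α(β(x)). Computing each image: α(β(1)) = α(7) = 6, α(β(2)) = α(6) = 4, α(β(3)) = α(8) = 5, α(β(4)) = α(4) = 8, α(β(5)) = α(2) = 7, α(β(6)) = α(5) = 2, α(β(7)) = α(3) = 1, α(β(8)) = α(1) = 3.
Hence α ∘ β = [6 4 5 8 7 2 1 3].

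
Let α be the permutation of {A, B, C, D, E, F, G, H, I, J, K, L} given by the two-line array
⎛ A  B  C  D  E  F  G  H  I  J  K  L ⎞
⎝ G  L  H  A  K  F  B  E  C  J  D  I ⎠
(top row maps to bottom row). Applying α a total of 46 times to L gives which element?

D

Tracing L → I → … returns to L after 10 steps, so L lies in a 10-cycle (A, G, B, L, I, C, H, E, K, D).
On a 10-cycle, α^10 is the identity, so α^46 = α^6 there (46 ≡ 6 mod 10).
Stepping 6 places around the cycle: L → I → C → H → E → K → D.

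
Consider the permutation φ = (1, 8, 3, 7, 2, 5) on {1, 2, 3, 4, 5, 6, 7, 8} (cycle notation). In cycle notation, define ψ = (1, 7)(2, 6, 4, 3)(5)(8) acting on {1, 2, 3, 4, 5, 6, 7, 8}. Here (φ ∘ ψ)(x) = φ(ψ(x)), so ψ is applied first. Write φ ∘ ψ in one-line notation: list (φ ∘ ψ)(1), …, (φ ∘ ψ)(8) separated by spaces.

For each element, apply ψ then φ: 1 → 7 → 2; 2 → 6 → 6; 3 → 2 → 5; 4 → 3 → 7; 5 → 5 → 1; 6 → 4 → 4; 7 → 1 → 8; 8 → 8 → 3.
Collecting the images, φ ∘ ψ = [2 6 5 7 1 4 8 3].

2 6 5 7 1 4 8 3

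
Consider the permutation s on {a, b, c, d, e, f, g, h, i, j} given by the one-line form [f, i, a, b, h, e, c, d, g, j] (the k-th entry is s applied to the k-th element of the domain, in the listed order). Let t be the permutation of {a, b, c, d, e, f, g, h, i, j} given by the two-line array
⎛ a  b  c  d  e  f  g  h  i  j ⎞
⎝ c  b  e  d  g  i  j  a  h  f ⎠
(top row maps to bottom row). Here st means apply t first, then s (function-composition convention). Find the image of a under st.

a

First apply t: t(a) = c, then s(c) = a. Thus (st)(a) = a.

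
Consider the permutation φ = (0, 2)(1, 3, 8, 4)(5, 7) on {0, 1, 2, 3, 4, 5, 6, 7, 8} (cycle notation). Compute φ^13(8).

4

8 lies in the 4-cycle (1, 3, 8, 4).
On a 4-cycle, φ^4 is the identity, so φ^13 = φ^1 there (13 ≡ 1 mod 4).
Stepping 1 place around the cycle: 8 → 4.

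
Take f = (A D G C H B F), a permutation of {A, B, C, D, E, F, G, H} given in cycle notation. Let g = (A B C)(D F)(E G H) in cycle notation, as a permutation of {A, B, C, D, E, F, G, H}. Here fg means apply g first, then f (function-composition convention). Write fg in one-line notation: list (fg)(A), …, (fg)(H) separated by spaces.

F H D A C G B E

(fg)(x) = f(g(x)). Computing each image: f(g(A)) = f(B) = F, f(g(B)) = f(C) = H, f(g(C)) = f(A) = D, f(g(D)) = f(F) = A, f(g(E)) = f(G) = C, f(g(F)) = f(D) = G, f(g(G)) = f(H) = B, f(g(H)) = f(E) = E.
Hence fg = [F H D A C G B E].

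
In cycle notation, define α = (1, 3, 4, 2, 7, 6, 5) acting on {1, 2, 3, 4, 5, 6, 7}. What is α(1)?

In the cycle (1, 3, 4, 2, 7, 6, 5), 1 is followed by 3, so α(1) = 3.

3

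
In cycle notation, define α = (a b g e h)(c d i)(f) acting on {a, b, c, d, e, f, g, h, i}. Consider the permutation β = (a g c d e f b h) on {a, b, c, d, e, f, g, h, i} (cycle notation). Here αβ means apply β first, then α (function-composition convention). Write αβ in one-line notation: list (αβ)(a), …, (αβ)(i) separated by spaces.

e a i h f g d b c

(αβ)(x) = α(β(x)). Computing each image: α(β(a)) = α(g) = e, α(β(b)) = α(h) = a, α(β(c)) = α(d) = i, α(β(d)) = α(e) = h, α(β(e)) = α(f) = f, α(β(f)) = α(b) = g, α(β(g)) = α(c) = d, α(β(h)) = α(a) = b, α(β(i)) = α(i) = c.
Hence αβ = [e a i h f g d b c].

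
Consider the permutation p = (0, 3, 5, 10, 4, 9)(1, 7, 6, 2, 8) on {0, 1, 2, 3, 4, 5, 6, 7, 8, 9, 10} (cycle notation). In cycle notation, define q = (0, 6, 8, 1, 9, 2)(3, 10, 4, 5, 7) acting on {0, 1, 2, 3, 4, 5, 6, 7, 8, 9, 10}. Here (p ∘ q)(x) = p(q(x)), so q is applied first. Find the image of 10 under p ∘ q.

9

q(10) = 4, then p(4) = 9; composing gives (p ∘ q)(10) = 9.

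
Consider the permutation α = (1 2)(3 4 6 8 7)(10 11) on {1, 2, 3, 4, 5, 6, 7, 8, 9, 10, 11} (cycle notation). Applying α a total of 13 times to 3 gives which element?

3 lies in the 5-cycle (3 4 6 8 7).
Since the cycle has length 5, α^13 acts on it the same as α^3 (13 mod 5 = 3).
Stepping 3 places around the cycle: 3 → 4 → 6 → 8.

8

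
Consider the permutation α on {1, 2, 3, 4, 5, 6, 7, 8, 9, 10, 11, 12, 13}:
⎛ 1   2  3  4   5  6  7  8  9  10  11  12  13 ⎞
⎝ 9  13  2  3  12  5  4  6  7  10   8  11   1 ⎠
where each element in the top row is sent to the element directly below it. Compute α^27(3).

4

Tracing 3 → 2 → … returns to 3 after 7 steps, so 3 lies in a 7-cycle (1, 9, 7, 4, 3, 2, 13).
Since the cycle has length 7, α^27 acts on it the same as α^6 (27 mod 7 = 6).
Stepping 6 places around the cycle: 3 → 2 → 13 → 1 → 9 → 7 → 4.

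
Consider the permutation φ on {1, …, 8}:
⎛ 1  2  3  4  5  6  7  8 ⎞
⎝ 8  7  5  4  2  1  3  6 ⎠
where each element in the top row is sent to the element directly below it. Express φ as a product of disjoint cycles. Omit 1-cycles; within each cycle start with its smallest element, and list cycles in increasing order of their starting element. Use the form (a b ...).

Start at 1 and follow images: 1 → 8 → 6 → 1, giving the cycle (1 8 6).
Continuing from each remaining unvisited element yields (1 8 6)(2 7 3 5).

(1 8 6)(2 7 3 5)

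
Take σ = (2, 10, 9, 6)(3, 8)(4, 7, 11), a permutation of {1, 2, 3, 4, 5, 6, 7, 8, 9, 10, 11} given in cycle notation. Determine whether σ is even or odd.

even

The cycle lengths are 4, 3, 2, 1, 1.
A cycle is odd iff its length is even; σ has 2 even-length cycles, so sgn(σ) = (−1)^2 and σ is even.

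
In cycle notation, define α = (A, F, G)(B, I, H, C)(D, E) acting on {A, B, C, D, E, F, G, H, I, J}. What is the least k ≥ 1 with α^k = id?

The cycle type of α is (4, 3, 2, 1).
The order is lcm(4, 3, 2) = 12.

12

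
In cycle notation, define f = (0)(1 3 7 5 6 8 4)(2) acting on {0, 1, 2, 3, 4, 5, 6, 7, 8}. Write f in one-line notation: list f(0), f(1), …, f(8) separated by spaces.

Reading each image from the cycles: 0↦0, 1↦3, 2↦2, 3↦7, 4↦1, 5↦6, 6↦8, 7↦5, 8↦4.
Listing these in domain order gives 0 3 2 7 1 6 8 5 4.

0 3 2 7 1 6 8 5 4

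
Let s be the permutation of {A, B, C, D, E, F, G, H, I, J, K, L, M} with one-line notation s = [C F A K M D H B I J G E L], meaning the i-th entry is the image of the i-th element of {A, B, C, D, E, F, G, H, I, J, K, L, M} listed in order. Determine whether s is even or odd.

In disjoint-cycle form the cycle lengths are 6, 3, 2, 1, 1.
A cycle of length ℓ contributes ℓ−1 transpositions, so s is a product of 5 + 2 + 1 = 8 transpositions — even.

even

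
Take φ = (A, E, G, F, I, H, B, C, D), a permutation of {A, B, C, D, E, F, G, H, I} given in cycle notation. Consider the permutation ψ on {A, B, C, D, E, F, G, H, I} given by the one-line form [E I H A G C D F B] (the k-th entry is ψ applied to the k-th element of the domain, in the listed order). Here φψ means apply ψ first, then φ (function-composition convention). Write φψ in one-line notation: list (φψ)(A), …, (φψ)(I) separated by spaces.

G H B E F D A I C

(φψ)(x) = φ(ψ(x)). Computing each image: φ(ψ(A)) = φ(E) = G, φ(ψ(B)) = φ(I) = H, φ(ψ(C)) = φ(H) = B, φ(ψ(D)) = φ(A) = E, φ(ψ(E)) = φ(G) = F, φ(ψ(F)) = φ(C) = D, φ(ψ(G)) = φ(D) = A, φ(ψ(H)) = φ(F) = I, φ(ψ(I)) = φ(B) = C.
Hence φψ = [G H B E F D A I C].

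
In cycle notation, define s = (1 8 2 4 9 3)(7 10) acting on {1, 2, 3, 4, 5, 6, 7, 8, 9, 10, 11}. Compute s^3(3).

3 lies in the 6-cycle (1 8 2 4 9 3).
Stepping 3 places around the cycle: 3 → 1 → 8 → 2.

2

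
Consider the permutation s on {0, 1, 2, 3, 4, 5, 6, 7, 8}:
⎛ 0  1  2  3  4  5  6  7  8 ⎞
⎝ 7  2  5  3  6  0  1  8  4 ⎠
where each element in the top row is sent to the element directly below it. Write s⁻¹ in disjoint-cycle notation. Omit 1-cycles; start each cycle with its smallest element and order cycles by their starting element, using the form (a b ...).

(0 5 2 1 6 4 8 7)

The cycle decomposition of s is (0 7 8 4 6 1 2 5).
The inverse reverses every cycle; in canonical form, s⁻¹ = (0 5 2 1 6 4 8 7).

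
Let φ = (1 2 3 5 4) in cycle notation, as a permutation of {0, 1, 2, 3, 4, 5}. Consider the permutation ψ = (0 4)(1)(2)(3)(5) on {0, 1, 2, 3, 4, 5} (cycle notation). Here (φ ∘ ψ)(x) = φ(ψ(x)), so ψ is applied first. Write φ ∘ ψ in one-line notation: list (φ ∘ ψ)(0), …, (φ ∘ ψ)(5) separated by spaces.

(φ ∘ ψ)(x) = φ(ψ(x)). Computing each image: φ(ψ(0)) = φ(4) = 1, φ(ψ(1)) = φ(1) = 2, φ(ψ(2)) = φ(2) = 3, φ(ψ(3)) = φ(3) = 5, φ(ψ(4)) = φ(0) = 0, φ(ψ(5)) = φ(5) = 4.
Hence φ ∘ ψ = [1 2 3 5 0 4].

1 2 3 5 0 4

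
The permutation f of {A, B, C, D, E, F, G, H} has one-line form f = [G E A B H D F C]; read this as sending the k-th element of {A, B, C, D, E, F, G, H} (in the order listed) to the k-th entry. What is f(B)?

E

B is element number 2 of the domain, and entry number 2 of the one-line form is E, so f(B) = E.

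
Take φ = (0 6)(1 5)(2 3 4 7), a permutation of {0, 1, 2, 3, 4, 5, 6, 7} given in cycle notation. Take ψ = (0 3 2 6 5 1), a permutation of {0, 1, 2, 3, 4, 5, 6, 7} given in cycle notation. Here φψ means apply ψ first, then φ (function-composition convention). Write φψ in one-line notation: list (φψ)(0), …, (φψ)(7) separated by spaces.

4 6 0 3 7 5 1 2

(φψ)(x) = φ(ψ(x)). Computing each image: φ(ψ(0)) = φ(3) = 4, φ(ψ(1)) = φ(0) = 6, φ(ψ(2)) = φ(6) = 0, φ(ψ(3)) = φ(2) = 3, φ(ψ(4)) = φ(4) = 7, φ(ψ(5)) = φ(1) = 5, φ(ψ(6)) = φ(5) = 1, φ(ψ(7)) = φ(7) = 2.
Hence φψ = [4 6 0 3 7 5 1 2].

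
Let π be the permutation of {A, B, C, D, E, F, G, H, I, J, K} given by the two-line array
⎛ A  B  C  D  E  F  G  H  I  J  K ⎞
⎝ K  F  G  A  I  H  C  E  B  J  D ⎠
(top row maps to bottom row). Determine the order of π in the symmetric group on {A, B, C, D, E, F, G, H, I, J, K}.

The disjoint-cycle form of π has cycle lengths 5, 3, 2, 1.
Since disjoint cycles commute, ord(π) = lcm(5, 3, 2) = 30.

30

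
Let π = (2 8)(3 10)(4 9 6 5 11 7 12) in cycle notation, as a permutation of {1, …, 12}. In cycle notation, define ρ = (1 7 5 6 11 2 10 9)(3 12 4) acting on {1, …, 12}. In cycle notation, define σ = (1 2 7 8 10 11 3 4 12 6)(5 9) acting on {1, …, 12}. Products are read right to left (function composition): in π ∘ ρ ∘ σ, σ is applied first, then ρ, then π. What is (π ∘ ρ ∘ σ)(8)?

Chase 8: σ(8) = 10; ρ(10) = 9; π(9) = 6. Hence (π ∘ ρ ∘ σ)(8) = 6.

6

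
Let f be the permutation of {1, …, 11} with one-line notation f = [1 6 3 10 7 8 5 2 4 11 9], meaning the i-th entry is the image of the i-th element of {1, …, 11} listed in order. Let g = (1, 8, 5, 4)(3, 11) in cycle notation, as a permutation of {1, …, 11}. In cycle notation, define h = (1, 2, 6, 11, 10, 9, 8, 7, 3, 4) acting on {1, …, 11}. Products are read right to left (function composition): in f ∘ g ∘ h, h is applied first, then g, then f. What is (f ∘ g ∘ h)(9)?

7

(f ∘ g ∘ h)(9) = f(g(h(9))). h(9) = 8, then g(8) = 5, then f(5) = 7, so the result is 7.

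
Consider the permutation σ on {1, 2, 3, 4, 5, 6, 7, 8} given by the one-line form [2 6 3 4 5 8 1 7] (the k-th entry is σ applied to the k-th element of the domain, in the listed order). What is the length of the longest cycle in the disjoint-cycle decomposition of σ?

Decomposing into disjoint cycles gives (1, 2, 6, 8, 7); the longest has length 5.

5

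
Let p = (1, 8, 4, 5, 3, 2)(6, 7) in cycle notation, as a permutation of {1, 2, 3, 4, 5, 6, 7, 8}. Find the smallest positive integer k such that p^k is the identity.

6

The cycle type of p is (6, 2).
Since disjoint cycles commute, ord(p) = lcm(6, 2) = 6.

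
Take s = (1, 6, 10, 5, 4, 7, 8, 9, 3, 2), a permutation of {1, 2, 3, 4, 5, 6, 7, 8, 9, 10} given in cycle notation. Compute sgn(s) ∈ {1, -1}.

The cycle lengths are 10.
A cycle of length ℓ contributes ℓ−1 transpositions, so s is a product of 9 transpositions — odd.

-1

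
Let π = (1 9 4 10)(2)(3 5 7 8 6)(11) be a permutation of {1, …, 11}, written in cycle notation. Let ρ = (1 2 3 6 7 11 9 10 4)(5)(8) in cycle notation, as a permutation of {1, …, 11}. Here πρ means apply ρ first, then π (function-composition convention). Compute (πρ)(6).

First apply ρ: ρ(6) = 7, then π(7) = 8. Thus (πρ)(6) = 8.

8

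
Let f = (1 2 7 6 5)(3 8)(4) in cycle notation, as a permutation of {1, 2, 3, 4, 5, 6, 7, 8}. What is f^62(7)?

7 lies in the 5-cycle (1 2 7 6 5).
On a 5-cycle, f^5 is the identity, so f^62 = f^2 there (62 ≡ 2 mod 5).
Stepping 2 places around the cycle: 7 → 6 → 5.

5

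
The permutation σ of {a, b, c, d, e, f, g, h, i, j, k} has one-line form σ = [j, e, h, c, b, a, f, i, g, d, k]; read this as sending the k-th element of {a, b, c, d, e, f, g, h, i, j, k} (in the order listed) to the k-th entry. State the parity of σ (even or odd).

even

In disjoint-cycle form the cycle lengths are 8, 2, 1.
A cycle of length ℓ contributes ℓ−1 transpositions, so σ is a product of 7 + 1 = 8 transpositions — even.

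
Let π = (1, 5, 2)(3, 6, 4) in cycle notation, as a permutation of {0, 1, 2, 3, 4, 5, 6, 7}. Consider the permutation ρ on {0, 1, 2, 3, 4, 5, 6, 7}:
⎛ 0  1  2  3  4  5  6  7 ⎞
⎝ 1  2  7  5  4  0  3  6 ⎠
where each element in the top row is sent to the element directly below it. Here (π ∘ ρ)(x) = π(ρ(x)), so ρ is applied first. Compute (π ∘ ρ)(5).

First apply ρ: ρ(5) = 0, then π(0) = 0. Thus (π ∘ ρ)(5) = 0.

0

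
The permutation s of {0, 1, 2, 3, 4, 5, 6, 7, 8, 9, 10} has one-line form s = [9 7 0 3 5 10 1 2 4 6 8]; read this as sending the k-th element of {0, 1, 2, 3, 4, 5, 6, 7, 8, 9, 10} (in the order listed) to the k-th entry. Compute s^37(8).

Tracing 8 → 4 → … returns to 8 after 4 steps, so 8 lies in a 4-cycle (4, 5, 10, 8).
Since the cycle has length 4, s^37 acts on it the same as s^1 (37 mod 4 = 1).
Advancing 1 step from 8: 8 → 4.

4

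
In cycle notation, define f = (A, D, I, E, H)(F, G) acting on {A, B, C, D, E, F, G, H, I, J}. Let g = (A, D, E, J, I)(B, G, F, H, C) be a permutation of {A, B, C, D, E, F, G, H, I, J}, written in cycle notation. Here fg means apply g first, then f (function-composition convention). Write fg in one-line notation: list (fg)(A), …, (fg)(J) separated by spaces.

I F B H J A G C D E

(fg)(x) = f(g(x)). Computing each image: f(g(A)) = f(D) = I, f(g(B)) = f(G) = F, f(g(C)) = f(B) = B, f(g(D)) = f(E) = H, f(g(E)) = f(J) = J, f(g(F)) = f(H) = A, f(g(G)) = f(F) = G, f(g(H)) = f(C) = C, f(g(I)) = f(A) = D, f(g(J)) = f(I) = E.
Hence fg = [I F B H J A G C D E].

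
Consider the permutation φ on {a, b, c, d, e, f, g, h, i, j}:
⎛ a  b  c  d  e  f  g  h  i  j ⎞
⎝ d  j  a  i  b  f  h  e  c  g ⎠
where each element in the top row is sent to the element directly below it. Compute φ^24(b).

e

Tracing b → j → … returns to b after 5 steps, so b lies in a 5-cycle (b j g h e).
Since the cycle has length 5, φ^24 acts on it the same as φ^4 (24 mod 5 = 4).
Stepping 4 places around the cycle: b → j → g → h → e.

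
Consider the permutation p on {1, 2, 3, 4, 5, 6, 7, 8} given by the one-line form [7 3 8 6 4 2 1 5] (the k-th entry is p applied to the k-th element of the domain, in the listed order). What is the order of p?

Writing p as disjoint cycles, the cycle lengths are 6, 2.
Since disjoint cycles commute, ord(p) = lcm(6, 2) = 6.

6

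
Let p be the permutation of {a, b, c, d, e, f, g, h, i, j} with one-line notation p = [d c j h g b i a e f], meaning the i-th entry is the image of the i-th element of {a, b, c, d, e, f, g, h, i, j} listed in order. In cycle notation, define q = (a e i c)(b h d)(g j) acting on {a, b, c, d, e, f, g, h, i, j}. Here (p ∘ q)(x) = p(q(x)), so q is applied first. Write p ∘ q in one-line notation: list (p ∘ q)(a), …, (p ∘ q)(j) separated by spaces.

g a d c e b f h j i

(p ∘ q)(x) = p(q(x)). Computing each image: p(q(a)) = p(e) = g, p(q(b)) = p(h) = a, p(q(c)) = p(a) = d, p(q(d)) = p(b) = c, p(q(e)) = p(i) = e, p(q(f)) = p(f) = b, p(q(g)) = p(j) = f, p(q(h)) = p(d) = h, p(q(i)) = p(c) = j, p(q(j)) = p(g) = i.
Hence p ∘ q = [g a d c e b f h j i].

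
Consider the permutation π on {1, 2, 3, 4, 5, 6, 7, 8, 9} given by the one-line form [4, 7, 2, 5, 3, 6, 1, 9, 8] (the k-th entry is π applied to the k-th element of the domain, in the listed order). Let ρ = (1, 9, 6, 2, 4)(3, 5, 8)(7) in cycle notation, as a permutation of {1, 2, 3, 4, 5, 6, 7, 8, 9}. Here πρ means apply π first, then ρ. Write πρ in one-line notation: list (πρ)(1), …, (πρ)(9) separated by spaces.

(πρ)(x) = ρ(π(x)). Computing each image: ρ(π(1)) = ρ(4) = 1, ρ(π(2)) = ρ(7) = 7, ρ(π(3)) = ρ(2) = 4, ρ(π(4)) = ρ(5) = 8, ρ(π(5)) = ρ(3) = 5, ρ(π(6)) = ρ(6) = 2, ρ(π(7)) = ρ(1) = 9, ρ(π(8)) = ρ(9) = 6, ρ(π(9)) = ρ(8) = 3.
Hence πρ = [1 7 4 8 5 2 9 6 3].

1 7 4 8 5 2 9 6 3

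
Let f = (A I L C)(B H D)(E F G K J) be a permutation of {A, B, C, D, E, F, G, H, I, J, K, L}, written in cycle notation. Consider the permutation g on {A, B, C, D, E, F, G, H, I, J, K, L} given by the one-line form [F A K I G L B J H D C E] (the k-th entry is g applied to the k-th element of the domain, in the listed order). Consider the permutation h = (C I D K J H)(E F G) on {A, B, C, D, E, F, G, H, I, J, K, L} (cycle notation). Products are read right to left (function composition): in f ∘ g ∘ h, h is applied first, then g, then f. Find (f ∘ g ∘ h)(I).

L

(f ∘ g ∘ h)(I) = f(g(h(I))). h(I) = D, then g(D) = I, then f(I) = L, so the result is L.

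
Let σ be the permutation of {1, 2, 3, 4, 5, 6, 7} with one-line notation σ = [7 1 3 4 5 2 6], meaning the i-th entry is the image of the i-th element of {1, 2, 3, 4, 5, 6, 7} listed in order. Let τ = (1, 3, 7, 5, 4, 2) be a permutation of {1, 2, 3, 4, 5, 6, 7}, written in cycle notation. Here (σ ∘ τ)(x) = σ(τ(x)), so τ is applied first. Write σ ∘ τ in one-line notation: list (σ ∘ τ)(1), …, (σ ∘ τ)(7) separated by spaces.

3 7 6 1 4 2 5

(σ ∘ τ)(x) = σ(τ(x)). Computing each image: σ(τ(1)) = σ(3) = 3, σ(τ(2)) = σ(1) = 7, σ(τ(3)) = σ(7) = 6, σ(τ(4)) = σ(2) = 1, σ(τ(5)) = σ(4) = 4, σ(τ(6)) = σ(6) = 2, σ(τ(7)) = σ(5) = 5.
Hence σ ∘ τ = [3 7 6 1 4 2 5].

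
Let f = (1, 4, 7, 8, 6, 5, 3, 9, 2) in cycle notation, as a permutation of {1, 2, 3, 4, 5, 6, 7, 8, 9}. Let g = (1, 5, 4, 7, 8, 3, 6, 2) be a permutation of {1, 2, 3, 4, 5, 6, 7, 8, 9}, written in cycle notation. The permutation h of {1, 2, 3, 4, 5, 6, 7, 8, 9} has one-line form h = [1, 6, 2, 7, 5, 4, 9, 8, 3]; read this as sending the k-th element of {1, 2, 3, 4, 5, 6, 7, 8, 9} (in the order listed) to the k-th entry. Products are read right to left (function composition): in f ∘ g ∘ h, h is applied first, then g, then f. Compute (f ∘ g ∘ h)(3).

4

Apply the permutations in order: h(3) = 2, then g(2) = 1, then f(1) = 4. So (f ∘ g ∘ h)(3) = 4.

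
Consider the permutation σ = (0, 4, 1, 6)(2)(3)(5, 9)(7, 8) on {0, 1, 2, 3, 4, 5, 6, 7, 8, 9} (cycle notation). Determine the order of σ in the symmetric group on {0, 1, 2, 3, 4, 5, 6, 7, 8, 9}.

The cycle type of σ is (4, 2, 2, 1, 1).
Since disjoint cycles commute, ord(σ) = lcm(4, 2, 2) = 4.

4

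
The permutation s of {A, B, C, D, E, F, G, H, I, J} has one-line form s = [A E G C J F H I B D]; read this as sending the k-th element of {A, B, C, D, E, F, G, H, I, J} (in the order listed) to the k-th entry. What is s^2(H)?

B

Tracing H → I → … returns to H after 8 steps, so H lies in an 8-cycle (B E J D C G H I).
Stepping 2 places around the cycle: H → I → B.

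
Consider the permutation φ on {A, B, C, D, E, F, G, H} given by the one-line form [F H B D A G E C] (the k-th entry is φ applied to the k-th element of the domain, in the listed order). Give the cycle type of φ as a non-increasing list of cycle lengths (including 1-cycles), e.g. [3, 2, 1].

[4, 3, 1]

The disjoint cycles are (A F G E)(B H C)(D), with lengths 4, 3, 1 in non-increasing order.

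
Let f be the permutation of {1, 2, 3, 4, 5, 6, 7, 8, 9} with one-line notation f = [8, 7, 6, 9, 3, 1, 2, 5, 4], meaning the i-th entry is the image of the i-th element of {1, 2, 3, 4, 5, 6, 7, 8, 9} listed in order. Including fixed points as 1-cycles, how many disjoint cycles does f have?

The cycle decomposition is (1, 8, 5, 3, 6)(2, 7)(4, 9), which has 3 cycles (counting 1-cycles).

3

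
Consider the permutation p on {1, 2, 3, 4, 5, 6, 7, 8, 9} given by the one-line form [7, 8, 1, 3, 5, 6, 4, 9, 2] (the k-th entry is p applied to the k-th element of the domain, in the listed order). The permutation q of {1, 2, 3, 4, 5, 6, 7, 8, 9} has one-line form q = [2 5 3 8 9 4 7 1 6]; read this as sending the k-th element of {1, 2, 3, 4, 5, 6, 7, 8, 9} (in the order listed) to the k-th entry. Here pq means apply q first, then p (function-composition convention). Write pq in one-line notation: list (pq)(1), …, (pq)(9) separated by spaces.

(pq)(x) = p(q(x)). Computing each image: p(q(1)) = p(2) = 8, p(q(2)) = p(5) = 5, p(q(3)) = p(3) = 1, p(q(4)) = p(8) = 9, p(q(5)) = p(9) = 2, p(q(6)) = p(4) = 3, p(q(7)) = p(7) = 4, p(q(8)) = p(1) = 7, p(q(9)) = p(6) = 6.
Hence pq = [8 5 1 9 2 3 4 7 6].

8 5 1 9 2 3 4 7 6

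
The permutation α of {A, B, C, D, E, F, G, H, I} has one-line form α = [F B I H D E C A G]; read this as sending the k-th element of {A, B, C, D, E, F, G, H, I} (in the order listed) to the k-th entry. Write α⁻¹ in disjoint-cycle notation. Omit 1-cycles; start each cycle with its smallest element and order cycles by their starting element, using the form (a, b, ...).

The cycle decomposition of α is (A, F, E, D, H)(C, I, G).
Reversing each cycle (and rotating so the smallest element leads) gives α⁻¹ = (A, H, D, E, F)(C, G, I).

(A, H, D, E, F)(C, G, I)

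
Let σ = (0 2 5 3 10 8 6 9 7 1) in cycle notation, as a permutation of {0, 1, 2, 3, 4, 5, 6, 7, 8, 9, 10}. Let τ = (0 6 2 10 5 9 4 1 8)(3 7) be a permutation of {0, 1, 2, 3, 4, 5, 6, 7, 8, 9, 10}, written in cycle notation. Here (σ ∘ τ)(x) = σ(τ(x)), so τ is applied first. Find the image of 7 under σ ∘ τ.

10

τ(7) = 3, then σ(3) = 10; composing gives (σ ∘ τ)(7) = 10.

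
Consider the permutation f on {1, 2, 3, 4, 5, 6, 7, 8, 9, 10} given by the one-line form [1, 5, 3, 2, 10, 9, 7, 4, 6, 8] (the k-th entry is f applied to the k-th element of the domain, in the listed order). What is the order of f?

Decomposing into disjoint cycles gives cycle lengths 5, 2, 1, 1, 1.
The order is lcm(5, 2) = 10.

10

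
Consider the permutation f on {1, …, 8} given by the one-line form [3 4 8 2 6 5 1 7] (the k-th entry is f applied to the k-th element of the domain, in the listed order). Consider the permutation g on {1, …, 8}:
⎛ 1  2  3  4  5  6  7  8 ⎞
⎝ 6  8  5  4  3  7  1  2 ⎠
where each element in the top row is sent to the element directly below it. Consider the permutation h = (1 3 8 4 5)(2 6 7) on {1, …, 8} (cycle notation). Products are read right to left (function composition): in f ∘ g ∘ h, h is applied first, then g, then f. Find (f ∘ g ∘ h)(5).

Apply the permutations in order: h(5) = 1, then g(1) = 6, then f(6) = 5. So (f ∘ g ∘ h)(5) = 5.

5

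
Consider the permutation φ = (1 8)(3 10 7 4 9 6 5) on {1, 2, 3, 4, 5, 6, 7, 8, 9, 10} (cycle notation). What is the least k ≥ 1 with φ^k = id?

The cycle type of φ is (7, 2, 1).
The order of φ is the least common multiple of its cycle lengths: lcm(7, 2) = 14.

14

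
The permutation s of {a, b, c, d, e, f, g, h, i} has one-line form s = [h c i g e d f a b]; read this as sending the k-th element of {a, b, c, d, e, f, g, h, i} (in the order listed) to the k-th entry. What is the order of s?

Decomposing into disjoint cycles gives cycle lengths 3, 3, 2, 1.
The order of s is the least common multiple of its cycle lengths: lcm(3, 3, 2) = 6.

6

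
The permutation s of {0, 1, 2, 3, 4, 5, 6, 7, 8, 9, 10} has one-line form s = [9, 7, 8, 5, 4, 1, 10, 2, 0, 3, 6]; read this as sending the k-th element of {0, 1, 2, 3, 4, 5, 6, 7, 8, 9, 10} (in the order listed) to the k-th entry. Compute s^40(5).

Tracing 5 → 1 → … returns to 5 after 8 steps, so 5 lies in an 8-cycle (0 9 3 5 1 7 2 8).
Since the cycle has length 8, s^40 acts on it the same as s^0 (40 mod 8 = 0).
So s^40(5) = 5.

5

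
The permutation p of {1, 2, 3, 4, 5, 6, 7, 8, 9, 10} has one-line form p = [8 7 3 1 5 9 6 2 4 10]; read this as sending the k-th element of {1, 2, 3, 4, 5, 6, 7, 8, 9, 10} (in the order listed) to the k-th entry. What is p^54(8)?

Tracing 8 → 2 → … returns to 8 after 7 steps, so 8 lies in a 7-cycle (1 8 2 7 6 9 4).
Powers repeat with period 7 on this cycle, and 54 mod 7 = 5, so p^54(8) = p^5(8).
Stepping 5 places around the cycle: 8 → 2 → 7 → 6 → 9 → 4.

4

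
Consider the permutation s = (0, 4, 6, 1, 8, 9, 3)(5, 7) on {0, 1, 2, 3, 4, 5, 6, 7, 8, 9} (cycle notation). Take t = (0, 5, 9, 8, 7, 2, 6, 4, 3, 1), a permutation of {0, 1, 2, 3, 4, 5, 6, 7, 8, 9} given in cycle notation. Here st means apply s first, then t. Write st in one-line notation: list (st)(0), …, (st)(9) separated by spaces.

3 7 6 5 4 2 0 9 8 1

For each element, apply s then t: 0 → 4 → 3; 1 → 8 → 7; 2 → 2 → 6; 3 → 0 → 5; 4 → 6 → 4; 5 → 7 → 2; 6 → 1 → 0; 7 → 5 → 9; 8 → 9 → 8; 9 → 3 → 1.
Collecting the images, st = [3 7 6 5 4 2 0 9 8 1].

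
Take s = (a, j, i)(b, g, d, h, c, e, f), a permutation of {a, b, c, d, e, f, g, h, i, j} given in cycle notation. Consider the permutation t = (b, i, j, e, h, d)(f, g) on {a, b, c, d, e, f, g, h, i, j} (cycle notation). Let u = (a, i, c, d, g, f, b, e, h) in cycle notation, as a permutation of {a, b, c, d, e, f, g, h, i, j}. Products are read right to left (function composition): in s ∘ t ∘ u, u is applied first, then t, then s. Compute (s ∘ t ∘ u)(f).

Chase f: u(f) = b; t(b) = i; s(i) = a. Hence (s ∘ t ∘ u)(f) = a.

a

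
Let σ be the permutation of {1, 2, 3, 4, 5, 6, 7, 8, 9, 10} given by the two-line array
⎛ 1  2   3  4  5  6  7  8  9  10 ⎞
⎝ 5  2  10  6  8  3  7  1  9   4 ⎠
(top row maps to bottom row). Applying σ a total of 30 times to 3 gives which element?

Tracing 3 → 10 → … returns to 3 after 4 steps, so 3 lies in a 4-cycle (3 10 4 6).
On a 4-cycle, σ^4 is the identity, so σ^30 = σ^2 there (30 ≡ 2 mod 4).
Advancing 2 steps from 3: 3 → 10 → 4.

4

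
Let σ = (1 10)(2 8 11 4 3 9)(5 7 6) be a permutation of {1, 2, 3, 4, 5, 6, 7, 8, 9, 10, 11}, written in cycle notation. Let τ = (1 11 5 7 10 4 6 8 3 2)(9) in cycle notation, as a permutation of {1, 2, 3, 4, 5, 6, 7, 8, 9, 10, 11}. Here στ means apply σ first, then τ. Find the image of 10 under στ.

11

(στ)(10) = τ(σ(10)). σ(10) = 1, then τ(1) = 11. So (στ)(10) = 11.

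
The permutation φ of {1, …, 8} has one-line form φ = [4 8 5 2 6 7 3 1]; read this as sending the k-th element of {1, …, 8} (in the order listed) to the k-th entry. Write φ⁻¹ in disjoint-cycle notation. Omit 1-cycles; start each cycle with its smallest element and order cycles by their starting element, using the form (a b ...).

The cycle decomposition of φ is (1 4 2 8)(3 5 6 7).
Reversing each cycle (and rotating so the smallest element leads) gives φ⁻¹ = (1 8 2 4)(3 7 6 5).

(1 8 2 4)(3 7 6 5)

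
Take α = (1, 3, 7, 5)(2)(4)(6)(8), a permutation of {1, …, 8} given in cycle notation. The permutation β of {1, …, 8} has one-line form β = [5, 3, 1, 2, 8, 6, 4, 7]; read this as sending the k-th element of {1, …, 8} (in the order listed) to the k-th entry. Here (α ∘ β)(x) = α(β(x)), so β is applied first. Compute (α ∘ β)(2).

(α ∘ β)(2) = α(β(2)). β(2) = 3, then α(3) = 7. So (α ∘ β)(2) = 7.

7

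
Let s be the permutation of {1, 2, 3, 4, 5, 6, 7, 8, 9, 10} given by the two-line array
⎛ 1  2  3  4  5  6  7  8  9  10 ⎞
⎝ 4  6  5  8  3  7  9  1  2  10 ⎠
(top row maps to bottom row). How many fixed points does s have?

The fixed points (elements with s(x) = x) are {10}, so there is 1.

1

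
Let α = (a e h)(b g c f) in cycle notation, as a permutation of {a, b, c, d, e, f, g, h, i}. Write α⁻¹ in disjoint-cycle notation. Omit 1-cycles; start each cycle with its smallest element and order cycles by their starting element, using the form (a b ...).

The inverse reverses each cycle.
Reversing each cycle of α and rotating so the smallest element leads gives (a h e)(b f c g).

(a h e)(b f c g)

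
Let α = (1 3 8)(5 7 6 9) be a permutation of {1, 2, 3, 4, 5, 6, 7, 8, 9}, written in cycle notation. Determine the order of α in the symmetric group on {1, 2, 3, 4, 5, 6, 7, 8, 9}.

The disjoint cycles have lengths 4, 3, 1, 1.
Since disjoint cycles commute, ord(α) = lcm(4, 3) = 12.

12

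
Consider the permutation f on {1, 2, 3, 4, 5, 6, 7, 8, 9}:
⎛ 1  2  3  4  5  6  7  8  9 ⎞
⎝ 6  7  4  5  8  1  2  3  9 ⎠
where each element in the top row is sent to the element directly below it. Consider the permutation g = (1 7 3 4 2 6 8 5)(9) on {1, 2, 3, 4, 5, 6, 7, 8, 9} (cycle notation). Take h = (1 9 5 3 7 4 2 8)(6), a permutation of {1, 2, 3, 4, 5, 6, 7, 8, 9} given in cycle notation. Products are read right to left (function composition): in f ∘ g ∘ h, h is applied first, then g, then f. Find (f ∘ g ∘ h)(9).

6

Chase 9: h(9) = 5; g(5) = 1; f(1) = 6. Hence (f ∘ g ∘ h)(9) = 6.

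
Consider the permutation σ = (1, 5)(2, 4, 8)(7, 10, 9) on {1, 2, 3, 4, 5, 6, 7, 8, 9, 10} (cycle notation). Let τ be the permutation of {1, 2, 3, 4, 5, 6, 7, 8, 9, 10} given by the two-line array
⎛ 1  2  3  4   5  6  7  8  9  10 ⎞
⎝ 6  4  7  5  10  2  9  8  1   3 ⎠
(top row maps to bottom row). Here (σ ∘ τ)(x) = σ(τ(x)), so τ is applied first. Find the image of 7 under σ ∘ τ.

7

(σ ∘ τ)(7) = σ(τ(7)). τ(7) = 9, then σ(9) = 7. So (σ ∘ τ)(7) = 7.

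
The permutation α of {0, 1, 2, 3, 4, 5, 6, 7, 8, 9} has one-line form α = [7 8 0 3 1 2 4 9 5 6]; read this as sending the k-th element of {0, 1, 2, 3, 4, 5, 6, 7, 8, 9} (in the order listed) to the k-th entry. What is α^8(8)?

Tracing 8 → 5 → … returns to 8 after 9 steps, so 8 lies in a 9-cycle (0, 7, 9, 6, 4, 1, 8, 5, 2).
Advancing 8 steps from 8: 8 → 5 → 2 → 0 → 7 → 9 → 6 → 4 → 1.

1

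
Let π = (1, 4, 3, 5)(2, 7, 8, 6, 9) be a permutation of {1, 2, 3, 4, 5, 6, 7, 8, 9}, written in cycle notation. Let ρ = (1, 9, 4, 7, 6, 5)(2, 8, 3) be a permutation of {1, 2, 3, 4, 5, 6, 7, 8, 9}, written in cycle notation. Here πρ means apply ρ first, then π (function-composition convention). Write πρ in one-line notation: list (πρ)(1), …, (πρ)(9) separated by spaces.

2 6 7 8 4 1 9 5 3

(πρ)(x) = π(ρ(x)). Computing each image: π(ρ(1)) = π(9) = 2, π(ρ(2)) = π(8) = 6, π(ρ(3)) = π(2) = 7, π(ρ(4)) = π(7) = 8, π(ρ(5)) = π(1) = 4, π(ρ(6)) = π(5) = 1, π(ρ(7)) = π(6) = 9, π(ρ(8)) = π(3) = 5, π(ρ(9)) = π(4) = 3.
Hence πρ = [2 6 7 8 4 1 9 5 3].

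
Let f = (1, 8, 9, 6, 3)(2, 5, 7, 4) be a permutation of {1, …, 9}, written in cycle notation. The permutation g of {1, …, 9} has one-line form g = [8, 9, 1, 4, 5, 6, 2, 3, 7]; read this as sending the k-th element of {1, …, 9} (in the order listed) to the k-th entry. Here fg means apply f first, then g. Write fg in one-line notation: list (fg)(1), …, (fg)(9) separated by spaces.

For each element, apply f then g: 1 → 8 → 3; 2 → 5 → 5; 3 → 1 → 8; 4 → 2 → 9; 5 → 7 → 2; 6 → 3 → 1; 7 → 4 → 4; 8 → 9 → 7; 9 → 6 → 6.
So fg in one-line form is 3 5 8 9 2 1 4 7 6.

3 5 8 9 2 1 4 7 6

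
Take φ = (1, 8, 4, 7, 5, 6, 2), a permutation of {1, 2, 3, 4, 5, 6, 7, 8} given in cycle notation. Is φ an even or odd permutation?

The cycle lengths are 7, 1.
A cycle of length ℓ contributes ℓ−1 transpositions, so φ is a product of 6 transpositions — even.

even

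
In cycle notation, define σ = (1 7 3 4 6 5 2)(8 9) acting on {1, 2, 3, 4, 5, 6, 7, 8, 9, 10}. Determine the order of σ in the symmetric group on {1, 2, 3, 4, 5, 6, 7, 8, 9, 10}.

The disjoint cycles have lengths 7, 2, 1.
Since disjoint cycles commute, ord(σ) = lcm(7, 2) = 14.

14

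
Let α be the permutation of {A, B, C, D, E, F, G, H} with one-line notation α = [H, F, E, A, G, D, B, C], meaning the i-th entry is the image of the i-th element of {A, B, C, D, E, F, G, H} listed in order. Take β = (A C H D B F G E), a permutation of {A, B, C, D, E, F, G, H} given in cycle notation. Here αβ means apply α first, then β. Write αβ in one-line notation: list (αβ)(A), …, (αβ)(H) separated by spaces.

D G A C E B F H

(αβ)(x) = β(α(x)). Computing each image: β(α(A)) = β(H) = D, β(α(B)) = β(F) = G, β(α(C)) = β(E) = A, β(α(D)) = β(A) = C, β(α(E)) = β(G) = E, β(α(F)) = β(D) = B, β(α(G)) = β(B) = F, β(α(H)) = β(C) = H.
Hence αβ = [D G A C E B F H].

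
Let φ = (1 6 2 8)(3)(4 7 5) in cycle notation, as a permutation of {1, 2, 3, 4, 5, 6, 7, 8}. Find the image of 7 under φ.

5

In the cycle (4 7 5), 7 is followed by 5, so φ(7) = 5.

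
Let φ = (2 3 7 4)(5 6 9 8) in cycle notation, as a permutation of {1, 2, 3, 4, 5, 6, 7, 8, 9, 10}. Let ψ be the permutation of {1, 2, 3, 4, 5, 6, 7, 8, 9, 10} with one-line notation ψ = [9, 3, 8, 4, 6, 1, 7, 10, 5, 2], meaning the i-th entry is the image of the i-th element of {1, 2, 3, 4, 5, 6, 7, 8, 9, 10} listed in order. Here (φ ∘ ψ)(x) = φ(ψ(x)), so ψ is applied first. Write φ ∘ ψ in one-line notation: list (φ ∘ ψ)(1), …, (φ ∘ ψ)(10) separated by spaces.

8 7 5 2 9 1 4 10 6 3

Chase each element through ψ then φ: 1 → 9 → 8; 2 → 3 → 7; 3 → 8 → 5; 4 → 4 → 2; 5 → 6 → 9; 6 → 1 → 1; 7 → 7 → 4; 8 → 10 → 10; 9 → 5 → 6; 10 → 2 → 3.
So φ ∘ ψ in one-line form is 8 7 5 2 9 1 4 10 6 3.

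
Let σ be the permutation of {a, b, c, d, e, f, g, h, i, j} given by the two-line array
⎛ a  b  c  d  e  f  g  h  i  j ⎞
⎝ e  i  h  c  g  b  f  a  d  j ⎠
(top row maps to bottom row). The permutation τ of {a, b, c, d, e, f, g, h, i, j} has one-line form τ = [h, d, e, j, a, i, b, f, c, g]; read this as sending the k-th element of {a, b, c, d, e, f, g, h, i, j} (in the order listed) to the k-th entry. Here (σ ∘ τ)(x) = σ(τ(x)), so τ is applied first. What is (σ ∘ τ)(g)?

i

(σ ∘ τ)(g) = σ(τ(g)). τ(g) = b, then σ(b) = i. So (σ ∘ τ)(g) = i.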